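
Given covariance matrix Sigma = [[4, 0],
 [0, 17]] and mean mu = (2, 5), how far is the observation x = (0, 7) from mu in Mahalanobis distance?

Step 1 — centre the observation: (x - mu) = (-2, 2).

Step 2 — invert Sigma. det(Sigma) = 4·17 - (0)² = 68.
  Sigma^{-1} = (1/det) · [[d, -b], [-b, a]] = [[0.25, 0],
 [0, 0.0588]].

Step 3 — form the quadratic (x - mu)^T · Sigma^{-1} · (x - mu):
  Sigma^{-1} · (x - mu) = (-0.5, 0.1176).
  (x - mu)^T · [Sigma^{-1} · (x - mu)] = (-2)·(-0.5) + (2)·(0.1176) = 1.2353.

Step 4 — take square root: d = √(1.2353) ≈ 1.1114.

d(x, mu) = √(1.2353) ≈ 1.1114


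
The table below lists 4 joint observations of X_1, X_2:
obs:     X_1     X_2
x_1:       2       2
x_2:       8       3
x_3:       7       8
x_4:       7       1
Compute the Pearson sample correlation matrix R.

Step 1 — column means:
  mean(X_1) = (2 + 8 + 7 + 7) / 4 = 24/4 = 6
  mean(X_2) = (2 + 3 + 8 + 1) / 4 = 14/4 = 3.5

Step 2 — sample variances and covariances s[i,j] = (1/(n-1)) · Σ_k (x_{k,i} - mean_i) · (x_{k,j} - mean_j), with n-1 = 3:
  s[X_1,X_1] = ((-4)·(-4) + (2)·(2) + (1)·(1) + (1)·(1)) / 3 = 22/3 = 7.3333
  s[X_1,X_2] = ((-4)·(-1.5) + (2)·(-0.5) + (1)·(4.5) + (1)·(-2.5)) / 3 = 7/3 = 2.3333
  s[X_2,X_2] = ((-1.5)·(-1.5) + (-0.5)·(-0.5) + (4.5)·(4.5) + (-2.5)·(-2.5)) / 3 = 29/3 = 9.6667
  Sample standard deviations s_i = √(s[i,i]):
  s(X_1) = √(7.3333) = 2.708
  s(X_2) = √(9.6667) = 3.1091

Step 3 — r_{ij} = s_{ij} / (s_i · s_j):
  r[X_1,X_1] = 1 (diagonal).
  r[X_1,X_2] = 2.3333 / (2.708 · 3.1091) = 2.3333 / 8.4196 = 0.2771
  r[X_2,X_2] = 1 (diagonal).

R is symmetric with unit diagonal. Assembling:

R = [[1, 0.2771],
 [0.2771, 1]]


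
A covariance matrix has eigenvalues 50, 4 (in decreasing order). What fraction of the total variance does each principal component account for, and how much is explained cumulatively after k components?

Step 1 — total variance = trace(Sigma) = Σ λ_i = 50 + 4 = 54.

Step 2 — fraction explained by component i = λ_i / Σ λ:
  PC1: 50/54 = 0.9259
  PC2: 4/54 = 0.0741

Step 3 — cumulative fraction after k components = (λ_1 + ... + λ_k) / Σ λ:
  k = 1: 50/54 = 0.9259
  k = 2: (50 + 4)/54 = 54/54 = 1

Summary (fraction, with percent):

explained: PC1 0.9259 (92.59%), PC2 0.0741 (7.41%);  cumulative: 0.9259, 1


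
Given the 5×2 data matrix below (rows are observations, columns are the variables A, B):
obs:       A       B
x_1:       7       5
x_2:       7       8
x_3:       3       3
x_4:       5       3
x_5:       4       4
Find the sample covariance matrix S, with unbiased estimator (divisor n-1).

Step 1 — column means:
  mean(A) = (7 + 7 + 3 + 5 + 4) / 5 = 26/5 = 5.2
  mean(B) = (5 + 8 + 3 + 3 + 4) / 5 = 23/5 = 4.6

Step 2 — sample covariance S[i,j] = (1/(n-1)) · Σ_k (x_{k,i} - mean_i) · (x_{k,j} - mean_j), with n-1 = 4.
  S[A,A] = ((1.8)·(1.8) + (1.8)·(1.8) + (-2.2)·(-2.2) + (-0.2)·(-0.2) + (-1.2)·(-1.2)) / 4 = 12.8/4 = 3.2
  S[A,B] = ((1.8)·(0.4) + (1.8)·(3.4) + (-2.2)·(-1.6) + (-0.2)·(-1.6) + (-1.2)·(-0.6)) / 4 = 11.4/4 = 2.85
  S[B,B] = ((0.4)·(0.4) + (3.4)·(3.4) + (-1.6)·(-1.6) + (-1.6)·(-1.6) + (-0.6)·(-0.6)) / 4 = 17.2/4 = 4.3

S is symmetric (S[j,i] = S[i,j]). Assembling:

S = [[3.2, 2.85],
 [2.85, 4.3]]


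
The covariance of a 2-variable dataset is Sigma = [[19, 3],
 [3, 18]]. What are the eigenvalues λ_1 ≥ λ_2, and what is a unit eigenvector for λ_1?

Step 1 — characteristic polynomial of 2×2 Sigma:
  det(Sigma - λI) = λ² - trace · λ + det = 0.
  trace = 19 + 18 = 37, det = 19·18 - (3)² = 333.
Step 2 — discriminant:
  Δ = trace² - 4·det = 1369 - 1332 = 37.
Step 3 — eigenvalues:
  λ = (trace ± √Δ)/2 = (37 ± 6.0828)/2,
  λ_1 = 21.5414,  λ_2 = 15.4586.

Step 4 — unit eigenvector for λ_1: solve (Sigma - λ_1 I)v = 0. First row:
  (19 - 21.5414)·v_x + (3)·v_y = 0, i.e. (-2.5414)·v_x + (3)·v_y = 0,
  so v ∝ (b, λ_1 - a) = (3, 2.5414) = u.
  ||u|| = √((3)² + (2.5414)²) = √(15.4586) ≈ 3.9317,
  v_1 = u/||u|| ≈ (0.763, 0.6464) (||v_1|| = 1).

λ_1 = 21.5414,  λ_2 = 15.4586;  v_1 ≈ (0.763, 0.6464)


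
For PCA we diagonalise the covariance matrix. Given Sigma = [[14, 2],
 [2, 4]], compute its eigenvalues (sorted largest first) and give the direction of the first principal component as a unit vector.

Step 1 — characteristic polynomial of 2×2 Sigma:
  det(Sigma - λI) = λ² - trace · λ + det = 0.
  trace = 14 + 4 = 18, det = 14·4 - (2)² = 52.
Step 2 — discriminant:
  Δ = trace² - 4·det = 324 - 208 = 116.
Step 3 — eigenvalues:
  λ = (trace ± √Δ)/2 = (18 ± 10.7703)/2,
  λ_1 = 14.3852,  λ_2 = 3.6148.

Step 4 — unit eigenvector for λ_1: solve (Sigma - λ_1 I)v = 0. First row:
  (14 - 14.3852)·v_x + (2)·v_y = 0, i.e. (-0.3852)·v_x + (2)·v_y = 0,
  so v ∝ (b, λ_1 - a) = (2, 0.3852) = u.
  ||u|| = √((2)² + (0.3852)²) = √(4.1484) ≈ 2.0368,
  v_1 = u/||u|| ≈ (0.982, 0.1891) (||v_1|| = 1).

λ_1 = 14.3852,  λ_2 = 3.6148;  v_1 ≈ (0.982, 0.1891)


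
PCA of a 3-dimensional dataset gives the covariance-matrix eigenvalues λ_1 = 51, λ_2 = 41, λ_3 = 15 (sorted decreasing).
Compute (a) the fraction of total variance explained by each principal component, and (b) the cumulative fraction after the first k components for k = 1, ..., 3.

Step 1 — total variance = trace(Sigma) = Σ λ_i = 51 + 41 + 15 = 107.

Step 2 — fraction explained by component i = λ_i / Σ λ:
  PC1: 51/107 = 0.4766
  PC2: 41/107 = 0.3832
  PC3: 15/107 = 0.1402

Step 3 — cumulative fraction after k components = (λ_1 + ... + λ_k) / Σ λ:
  k = 1: 51/107 = 0.4766
  k = 2: (51 + 41)/107 = 92/107 = 0.8598
  k = 3: (51 + 41 + 15)/107 = 107/107 = 1

Summary (fraction, with percent):

explained: PC1 0.4766 (47.66%), PC2 0.3832 (38.32%), PC3 0.1402 (14.02%);  cumulative: 0.4766, 0.8598, 1


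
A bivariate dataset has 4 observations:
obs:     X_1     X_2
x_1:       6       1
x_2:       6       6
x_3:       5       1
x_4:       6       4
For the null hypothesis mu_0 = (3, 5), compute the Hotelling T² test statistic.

Step 1 — sample mean vector:
  mean(X_1) = (6 + 6 + 5 + 6) / 4 = 23/4 = 5.75
  mean(X_2) = (1 + 6 + 1 + 4) / 4 = 12/4 = 3
  x̄ = (5.75, 3),  deviation x̄ - mu_0 = (5.75, 3) - (3, 5) = (2.75, -2).

Step 2 — sample covariance matrix, S[i,j] = (1/(n-1)) · Σ_k (x_{k,i} - mean_i) · (x_{k,j} - mean_j), divisor n-1 = 3:
  S[X_1,X_1] = ((0.25)·(0.25) + (0.25)·(0.25) + (-0.75)·(-0.75) + (0.25)·(0.25)) / 3 = 0.75/3 = 0.25
  S[X_1,X_2] = ((0.25)·(-2) + (0.25)·(3) + (-0.75)·(-2) + (0.25)·(1)) / 3 = 2/3 = 0.6667
  S[X_2,X_2] = ((-2)·(-2) + (3)·(3) + (-2)·(-2) + (1)·(1)) / 3 = 18/3 = 6
  S = [[0.25, 0.6667],
 [0.6667, 6]].

Step 3 — invert S. det(S) = 0.25·6 - (0.6667)² = 1.0556.
  S^{-1} = (1/det) · [[d, -b], [-b, a]] = [[5.6842, -0.6316],
 [-0.6316, 0.2368]].

Step 4 — quadratic form (x̄ - mu_0)^T · S^{-1} · (x̄ - mu_0):
  S^{-1} · (x̄ - mu_0) = (16.8947, -2.2105),
  (x̄ - mu_0)^T · [...] = (2.75)·(16.8947) + (-2)·(-2.2105) = 50.8816.

Step 5 — scale by n: T² = 4 · 50.8816 = 203.5263.

T² ≈ 203.5263


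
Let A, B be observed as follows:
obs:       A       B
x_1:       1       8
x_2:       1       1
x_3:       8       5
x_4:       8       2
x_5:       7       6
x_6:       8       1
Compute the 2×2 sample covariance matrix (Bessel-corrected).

Step 1 — column means:
  mean(A) = (1 + 1 + 8 + 8 + 7 + 8) / 6 = 33/6 = 5.5
  mean(B) = (8 + 1 + 5 + 2 + 6 + 1) / 6 = 23/6 = 3.8333

Step 2 — sample covariance S[i,j] = (1/(n-1)) · Σ_k (x_{k,i} - mean_i) · (x_{k,j} - mean_j), with n-1 = 5.
  S[A,A] = ((-4.5)·(-4.5) + (-4.5)·(-4.5) + (2.5)·(2.5) + (2.5)·(2.5) + (1.5)·(1.5) + (2.5)·(2.5)) / 5 = 61.5/5 = 12.3
  S[A,B] = ((-4.5)·(4.1667) + (-4.5)·(-2.8333) + (2.5)·(1.1667) + (2.5)·(-1.8333) + (1.5)·(2.1667) + (2.5)·(-2.8333)) / 5 = -11.5/5 = -2.3
  S[B,B] = ((4.1667)·(4.1667) + (-2.8333)·(-2.8333) + (1.1667)·(1.1667) + (-1.8333)·(-1.8333) + (2.1667)·(2.1667) + (-2.8333)·(-2.8333)) / 5 = 42.8333/5 = 8.5667

S is symmetric (S[j,i] = S[i,j]). Assembling:

S = [[12.3, -2.3],
 [-2.3, 8.5667]]


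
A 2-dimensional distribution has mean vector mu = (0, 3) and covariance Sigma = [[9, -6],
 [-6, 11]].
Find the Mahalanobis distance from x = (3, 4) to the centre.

Step 1 — centre the observation: (x - mu) = (3, 1).

Step 2 — invert Sigma. det(Sigma) = 9·11 - (-6)² = 63.
  Sigma^{-1} = (1/det) · [[d, -b], [-b, a]] = [[0.1746, 0.0952],
 [0.0952, 0.1429]].

Step 3 — form the quadratic (x - mu)^T · Sigma^{-1} · (x - mu):
  Sigma^{-1} · (x - mu) = (0.619, 0.4286).
  (x - mu)^T · [Sigma^{-1} · (x - mu)] = (3)·(0.619) + (1)·(0.4286) = 2.2857.

Step 4 — take square root: d = √(2.2857) ≈ 1.5119.

d(x, mu) = √(2.2857) ≈ 1.5119


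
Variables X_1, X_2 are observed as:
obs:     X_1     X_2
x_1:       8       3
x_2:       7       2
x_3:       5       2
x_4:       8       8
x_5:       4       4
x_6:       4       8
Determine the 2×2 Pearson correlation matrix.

Step 1 — column means:
  mean(X_1) = (8 + 7 + 5 + 8 + 4 + 4) / 6 = 36/6 = 6
  mean(X_2) = (3 + 2 + 2 + 8 + 4 + 8) / 6 = 27/6 = 4.5

Step 2 — sample variances and covariances s[i,j] = (1/(n-1)) · Σ_k (x_{k,i} - mean_i) · (x_{k,j} - mean_j), with n-1 = 5:
  s[X_1,X_1] = ((2)·(2) + (1)·(1) + (-1)·(-1) + (2)·(2) + (-2)·(-2) + (-2)·(-2)) / 5 = 18/5 = 3.6
  s[X_1,X_2] = ((2)·(-1.5) + (1)·(-2.5) + (-1)·(-2.5) + (2)·(3.5) + (-2)·(-0.5) + (-2)·(3.5)) / 5 = -2/5 = -0.4
  s[X_2,X_2] = ((-1.5)·(-1.5) + (-2.5)·(-2.5) + (-2.5)·(-2.5) + (3.5)·(3.5) + (-0.5)·(-0.5) + (3.5)·(3.5)) / 5 = 39.5/5 = 7.9
  Sample standard deviations s_i = √(s[i,i]):
  s(X_1) = √(3.6) = 1.8974
  s(X_2) = √(7.9) = 2.8107

Step 3 — r_{ij} = s_{ij} / (s_i · s_j):
  r[X_1,X_1] = 1 (diagonal).
  r[X_1,X_2] = -0.4 / (1.8974 · 2.8107) = -0.4 / 5.3329 = -0.075
  r[X_2,X_2] = 1 (diagonal).

R is symmetric with unit diagonal. Assembling:

R = [[1, -0.075],
 [-0.075, 1]]


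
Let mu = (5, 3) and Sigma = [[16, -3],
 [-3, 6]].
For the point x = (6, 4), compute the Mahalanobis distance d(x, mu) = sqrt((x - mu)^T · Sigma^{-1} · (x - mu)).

Step 1 — centre the observation: (x - mu) = (1, 1).

Step 2 — invert Sigma. det(Sigma) = 16·6 - (-3)² = 87.
  Sigma^{-1} = (1/det) · [[d, -b], [-b, a]] = [[0.069, 0.0345],
 [0.0345, 0.1839]].

Step 3 — form the quadratic (x - mu)^T · Sigma^{-1} · (x - mu):
  Sigma^{-1} · (x - mu) = (0.1034, 0.2184).
  (x - mu)^T · [Sigma^{-1} · (x - mu)] = (1)·(0.1034) + (1)·(0.2184) = 0.3218.

Step 4 — take square root: d = √(0.3218) ≈ 0.5673.

d(x, mu) = √(0.3218) ≈ 0.5673


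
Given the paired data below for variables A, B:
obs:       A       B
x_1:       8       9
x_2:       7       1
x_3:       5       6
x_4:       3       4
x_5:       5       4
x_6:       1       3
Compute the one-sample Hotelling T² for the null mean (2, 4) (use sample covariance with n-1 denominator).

Step 1 — sample mean vector:
  mean(A) = (8 + 7 + 5 + 3 + 5 + 1) / 6 = 29/6 = 4.8333
  mean(B) = (9 + 1 + 6 + 4 + 4 + 3) / 6 = 27/6 = 4.5
  x̄ = (4.8333, 4.5),  deviation x̄ - mu_0 = (4.8333, 4.5) - (2, 4) = (2.8333, 0.5).

Step 2 — sample covariance matrix, S[i,j] = (1/(n-1)) · Σ_k (x_{k,i} - mean_i) · (x_{k,j} - mean_j), divisor n-1 = 5:
  S[A,A] = ((3.1667)·(3.1667) + (2.1667)·(2.1667) + (0.1667)·(0.1667) + (-1.8333)·(-1.8333) + (0.1667)·(0.1667) + (-3.8333)·(-3.8333)) / 5 = 32.8333/5 = 6.5667
  S[A,B] = ((3.1667)·(4.5) + (2.1667)·(-3.5) + (0.1667)·(1.5) + (-1.8333)·(-0.5) + (0.1667)·(-0.5) + (-3.8333)·(-1.5)) / 5 = 13.5/5 = 2.7
  S[B,B] = ((4.5)·(4.5) + (-3.5)·(-3.5) + (1.5)·(1.5) + (-0.5)·(-0.5) + (-0.5)·(-0.5) + (-1.5)·(-1.5)) / 5 = 37.5/5 = 7.5
  S = [[6.5667, 2.7],
 [2.7, 7.5]].

Step 3 — invert S. det(S) = 6.5667·7.5 - (2.7)² = 41.96.
  S^{-1} = (1/det) · [[d, -b], [-b, a]] = [[0.1787, -0.0643],
 [-0.0643, 0.1565]].

Step 4 — quadratic form (x̄ - mu_0)^T · S^{-1} · (x̄ - mu_0):
  S^{-1} · (x̄ - mu_0) = (0.4743, -0.1041),
  (x̄ - mu_0)^T · [...] = (2.8333)·(0.4743) + (0.5)·(-0.1041) = 1.2917.

Step 5 — scale by n: T² = 6 · 1.2917 = 7.7502.

T² ≈ 7.7502


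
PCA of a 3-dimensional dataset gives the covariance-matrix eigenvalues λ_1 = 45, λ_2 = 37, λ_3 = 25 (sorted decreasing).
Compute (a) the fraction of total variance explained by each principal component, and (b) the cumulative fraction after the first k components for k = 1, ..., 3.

Step 1 — total variance = trace(Sigma) = Σ λ_i = 45 + 37 + 25 = 107.

Step 2 — fraction explained by component i = λ_i / Σ λ:
  PC1: 45/107 = 0.4206
  PC2: 37/107 = 0.3458
  PC3: 25/107 = 0.2336

Step 3 — cumulative fraction after k components = (λ_1 + ... + λ_k) / Σ λ:
  k = 1: 45/107 = 0.4206
  k = 2: (45 + 37)/107 = 82/107 = 0.7664
  k = 3: (45 + 37 + 25)/107 = 107/107 = 1

Summary (fraction, with percent):

explained: PC1 0.4206 (42.06%), PC2 0.3458 (34.58%), PC3 0.2336 (23.36%);  cumulative: 0.4206, 0.7664, 1


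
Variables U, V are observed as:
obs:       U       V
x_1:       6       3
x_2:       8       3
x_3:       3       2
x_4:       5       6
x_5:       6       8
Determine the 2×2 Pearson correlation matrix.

Step 1 — column means:
  mean(U) = (6 + 8 + 3 + 5 + 6) / 5 = 28/5 = 5.6
  mean(V) = (3 + 3 + 2 + 6 + 8) / 5 = 22/5 = 4.4

Step 2 — sample variances and covariances s[i,j] = (1/(n-1)) · Σ_k (x_{k,i} - mean_i) · (x_{k,j} - mean_j), with n-1 = 4:
  s[U,U] = ((0.4)·(0.4) + (2.4)·(2.4) + (-2.6)·(-2.6) + (-0.6)·(-0.6) + (0.4)·(0.4)) / 4 = 13.2/4 = 3.3
  s[U,V] = ((0.4)·(-1.4) + (2.4)·(-1.4) + (-2.6)·(-2.4) + (-0.6)·(1.6) + (0.4)·(3.6)) / 4 = 2.8/4 = 0.7
  s[V,V] = ((-1.4)·(-1.4) + (-1.4)·(-1.4) + (-2.4)·(-2.4) + (1.6)·(1.6) + (3.6)·(3.6)) / 4 = 25.2/4 = 6.3
  Sample standard deviations s_i = √(s[i,i]):
  s(U) = √(3.3) = 1.8166
  s(V) = √(6.3) = 2.51

Step 3 — r_{ij} = s_{ij} / (s_i · s_j):
  r[U,U] = 1 (diagonal).
  r[U,V] = 0.7 / (1.8166 · 2.51) = 0.7 / 4.5596 = 0.1535
  r[V,V] = 1 (diagonal).

R is symmetric with unit diagonal. Assembling:

R = [[1, 0.1535],
 [0.1535, 1]]


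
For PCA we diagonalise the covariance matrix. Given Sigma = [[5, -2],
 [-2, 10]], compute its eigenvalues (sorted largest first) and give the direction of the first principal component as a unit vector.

Step 1 — characteristic polynomial of 2×2 Sigma:
  det(Sigma - λI) = λ² - trace · λ + det = 0.
  trace = 5 + 10 = 15, det = 5·10 - (-2)² = 46.
Step 2 — discriminant:
  Δ = trace² - 4·det = 225 - 184 = 41.
Step 3 — eigenvalues:
  λ = (trace ± √Δ)/2 = (15 ± 6.4031)/2,
  λ_1 = 10.7016,  λ_2 = 4.2984.

Step 4 — unit eigenvector for λ_1: solve (Sigma - λ_1 I)v = 0. First row:
  (5 - 10.7016)·v_x + (-2)·v_y = 0, i.e. (-5.7016)·v_x + (-2)·v_y = 0,
  so v ∝ (b, λ_1 - a) = (-2, 5.7016); multiply by -1 so the first entry is positive: u = (2, -5.7016).
  ||u|| = √((2)² + (-5.7016)²) = √(36.5078) ≈ 6.0422,
  v_1 = u/||u|| ≈ (0.331, -0.9436) (||v_1|| = 1).

λ_1 = 10.7016,  λ_2 = 4.2984;  v_1 ≈ (0.331, -0.9436)


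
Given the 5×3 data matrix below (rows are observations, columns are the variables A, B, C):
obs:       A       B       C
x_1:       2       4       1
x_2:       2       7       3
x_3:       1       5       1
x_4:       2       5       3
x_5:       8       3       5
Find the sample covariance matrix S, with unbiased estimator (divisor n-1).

Step 1 — column means:
  mean(A) = (2 + 2 + 1 + 2 + 8) / 5 = 15/5 = 3
  mean(B) = (4 + 7 + 5 + 5 + 3) / 5 = 24/5 = 4.8
  mean(C) = (1 + 3 + 1 + 3 + 5) / 5 = 13/5 = 2.6

Step 2 — sample covariance S[i,j] = (1/(n-1)) · Σ_k (x_{k,i} - mean_i) · (x_{k,j} - mean_j), with n-1 = 4.
  S[A,A] = ((-1)·(-1) + (-1)·(-1) + (-2)·(-2) + (-1)·(-1) + (5)·(5)) / 4 = 32/4 = 8
  S[A,B] = ((-1)·(-0.8) + (-1)·(2.2) + (-2)·(0.2) + (-1)·(0.2) + (5)·(-1.8)) / 4 = -11/4 = -2.75
  S[A,C] = ((-1)·(-1.6) + (-1)·(0.4) + (-2)·(-1.6) + (-1)·(0.4) + (5)·(2.4)) / 4 = 16/4 = 4
  S[B,B] = ((-0.8)·(-0.8) + (2.2)·(2.2) + (0.2)·(0.2) + (0.2)·(0.2) + (-1.8)·(-1.8)) / 4 = 8.8/4 = 2.2
  S[B,C] = ((-0.8)·(-1.6) + (2.2)·(0.4) + (0.2)·(-1.6) + (0.2)·(0.4) + (-1.8)·(2.4)) / 4 = -2.4/4 = -0.6
  S[C,C] = ((-1.6)·(-1.6) + (0.4)·(0.4) + (-1.6)·(-1.6) + (0.4)·(0.4) + (2.4)·(2.4)) / 4 = 11.2/4 = 2.8

S is symmetric (S[j,i] = S[i,j]). Assembling:

S = [[8, -2.75, 4],
 [-2.75, 2.2, -0.6],
 [4, -0.6, 2.8]]


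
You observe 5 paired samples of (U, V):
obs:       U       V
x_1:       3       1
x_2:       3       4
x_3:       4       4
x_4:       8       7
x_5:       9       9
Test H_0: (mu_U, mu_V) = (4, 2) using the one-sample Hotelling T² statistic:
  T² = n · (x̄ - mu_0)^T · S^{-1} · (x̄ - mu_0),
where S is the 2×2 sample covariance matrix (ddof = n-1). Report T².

Step 1 — sample mean vector:
  mean(U) = (3 + 3 + 4 + 8 + 9) / 5 = 27/5 = 5.4
  mean(V) = (1 + 4 + 4 + 7 + 9) / 5 = 25/5 = 5
  x̄ = (5.4, 5),  deviation x̄ - mu_0 = (5.4, 5) - (4, 2) = (1.4, 3).

Step 2 — sample covariance matrix, S[i,j] = (1/(n-1)) · Σ_k (x_{k,i} - mean_i) · (x_{k,j} - mean_j), divisor n-1 = 4:
  S[U,U] = ((-2.4)·(-2.4) + (-2.4)·(-2.4) + (-1.4)·(-1.4) + (2.6)·(2.6) + (3.6)·(3.6)) / 4 = 33.2/4 = 8.3
  S[U,V] = ((-2.4)·(-4) + (-2.4)·(-1) + (-1.4)·(-1) + (2.6)·(2) + (3.6)·(4)) / 4 = 33/4 = 8.25
  S[V,V] = ((-4)·(-4) + (-1)·(-1) + (-1)·(-1) + (2)·(2) + (4)·(4)) / 4 = 38/4 = 9.5
  S = [[8.3, 8.25],
 [8.25, 9.5]].

Step 3 — invert S. det(S) = 8.3·9.5 - (8.25)² = 10.7875.
  S^{-1} = (1/det) · [[d, -b], [-b, a]] = [[0.8806, -0.7648],
 [-0.7648, 0.7694]].

Step 4 — quadratic form (x̄ - mu_0)^T · S^{-1} · (x̄ - mu_0):
  S^{-1} · (x̄ - mu_0) = (-1.0614, 1.2375),
  (x̄ - mu_0)^T · [...] = (1.4)·(-1.0614) + (3)·(1.2375) = 2.2267.

Step 5 — scale by n: T² = 5 · 2.2267 = 11.1333.

T² ≈ 11.1333


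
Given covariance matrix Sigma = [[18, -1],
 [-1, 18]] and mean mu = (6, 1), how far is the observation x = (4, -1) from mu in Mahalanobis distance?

Step 1 — centre the observation: (x - mu) = (-2, -2).

Step 2 — invert Sigma. det(Sigma) = 18·18 - (-1)² = 323.
  Sigma^{-1} = (1/det) · [[d, -b], [-b, a]] = [[0.0557, 0.0031],
 [0.0031, 0.0557]].

Step 3 — form the quadratic (x - mu)^T · Sigma^{-1} · (x - mu):
  Sigma^{-1} · (x - mu) = (-0.1176, -0.1176).
  (x - mu)^T · [Sigma^{-1} · (x - mu)] = (-2)·(-0.1176) + (-2)·(-0.1176) = 0.4706.

Step 4 — take square root: d = √(0.4706) ≈ 0.686.

d(x, mu) = √(0.4706) ≈ 0.686


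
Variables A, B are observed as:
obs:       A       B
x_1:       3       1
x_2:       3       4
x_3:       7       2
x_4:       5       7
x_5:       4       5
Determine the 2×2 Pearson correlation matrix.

Step 1 — column means:
  mean(A) = (3 + 3 + 7 + 5 + 4) / 5 = 22/5 = 4.4
  mean(B) = (1 + 4 + 2 + 7 + 5) / 5 = 19/5 = 3.8

Step 2 — sample variances and covariances s[i,j] = (1/(n-1)) · Σ_k (x_{k,i} - mean_i) · (x_{k,j} - mean_j), with n-1 = 4:
  s[A,A] = ((-1.4)·(-1.4) + (-1.4)·(-1.4) + (2.6)·(2.6) + (0.6)·(0.6) + (-0.4)·(-0.4)) / 4 = 11.2/4 = 2.8
  s[A,B] = ((-1.4)·(-2.8) + (-1.4)·(0.2) + (2.6)·(-1.8) + (0.6)·(3.2) + (-0.4)·(1.2)) / 4 = 0.4/4 = 0.1
  s[B,B] = ((-2.8)·(-2.8) + (0.2)·(0.2) + (-1.8)·(-1.8) + (3.2)·(3.2) + (1.2)·(1.2)) / 4 = 22.8/4 = 5.7
  Sample standard deviations s_i = √(s[i,i]):
  s(A) = √(2.8) = 1.6733
  s(B) = √(5.7) = 2.3875

Step 3 — r_{ij} = s_{ij} / (s_i · s_j):
  r[A,A] = 1 (diagonal).
  r[A,B] = 0.1 / (1.6733 · 2.3875) = 0.1 / 3.995 = 0.025
  r[B,B] = 1 (diagonal).

R is symmetric with unit diagonal. Assembling:

R = [[1, 0.025],
 [0.025, 1]]


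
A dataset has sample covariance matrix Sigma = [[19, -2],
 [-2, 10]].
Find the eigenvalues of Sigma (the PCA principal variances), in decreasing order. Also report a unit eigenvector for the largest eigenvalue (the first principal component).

Step 1 — characteristic polynomial of 2×2 Sigma:
  det(Sigma - λI) = λ² - trace · λ + det = 0.
  trace = 19 + 10 = 29, det = 19·10 - (-2)² = 186.
Step 2 — discriminant:
  Δ = trace² - 4·det = 841 - 744 = 97.
Step 3 — eigenvalues:
  λ = (trace ± √Δ)/2 = (29 ± 9.8489)/2,
  λ_1 = 19.4244,  λ_2 = 9.5756.

Step 4 — unit eigenvector for λ_1: solve (Sigma - λ_1 I)v = 0. First row:
  (19 - 19.4244)·v_x + (-2)·v_y = 0, i.e. (-0.4244)·v_x + (-2)·v_y = 0,
  so v ∝ (b, λ_1 - a) = (-2, 0.4244); multiply by -1 so the first entry is positive: u = (2, -0.4244).
  ||u|| = √((2)² + (-0.4244)²) = √(4.1801) ≈ 2.0445,
  v_1 = u/||u|| ≈ (0.9782, -0.2076) (||v_1|| = 1).

λ_1 = 19.4244,  λ_2 = 9.5756;  v_1 ≈ (0.9782, -0.2076)


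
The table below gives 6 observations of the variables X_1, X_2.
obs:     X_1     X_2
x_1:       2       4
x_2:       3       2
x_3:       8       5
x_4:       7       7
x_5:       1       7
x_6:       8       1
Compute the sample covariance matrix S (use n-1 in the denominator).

Step 1 — column means:
  mean(X_1) = (2 + 3 + 8 + 7 + 1 + 8) / 6 = 29/6 = 4.8333
  mean(X_2) = (4 + 2 + 5 + 7 + 7 + 1) / 6 = 26/6 = 4.3333

Step 2 — sample covariance S[i,j] = (1/(n-1)) · Σ_k (x_{k,i} - mean_i) · (x_{k,j} - mean_j), with n-1 = 5.
  S[X_1,X_1] = ((-2.8333)·(-2.8333) + (-1.8333)·(-1.8333) + (3.1667)·(3.1667) + (2.1667)·(2.1667) + (-3.8333)·(-3.8333) + (3.1667)·(3.1667)) / 5 = 50.8333/5 = 10.1667
  S[X_1,X_2] = ((-2.8333)·(-0.3333) + (-1.8333)·(-2.3333) + (3.1667)·(0.6667) + (2.1667)·(2.6667) + (-3.8333)·(2.6667) + (3.1667)·(-3.3333)) / 5 = -7.6667/5 = -1.5333
  S[X_2,X_2] = ((-0.3333)·(-0.3333) + (-2.3333)·(-2.3333) + (0.6667)·(0.6667) + (2.6667)·(2.6667) + (2.6667)·(2.6667) + (-3.3333)·(-3.3333)) / 5 = 31.3333/5 = 6.2667

S is symmetric (S[j,i] = S[i,j]). Assembling:

S = [[10.1667, -1.5333],
 [-1.5333, 6.2667]]


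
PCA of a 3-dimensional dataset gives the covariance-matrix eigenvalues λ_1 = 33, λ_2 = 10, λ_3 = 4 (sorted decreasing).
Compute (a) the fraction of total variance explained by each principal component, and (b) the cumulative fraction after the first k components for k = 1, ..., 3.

Step 1 — total variance = trace(Sigma) = Σ λ_i = 33 + 10 + 4 = 47.

Step 2 — fraction explained by component i = λ_i / Σ λ:
  PC1: 33/47 = 0.7021
  PC2: 10/47 = 0.2128
  PC3: 4/47 = 0.0851

Step 3 — cumulative fraction after k components = (λ_1 + ... + λ_k) / Σ λ:
  k = 1: 33/47 = 0.7021
  k = 2: (33 + 10)/47 = 43/47 = 0.9149
  k = 3: (33 + 10 + 4)/47 = 47/47 = 1

Summary (fraction, with percent):

explained: PC1 0.7021 (70.21%), PC2 0.2128 (21.28%), PC3 0.0851 (8.51%);  cumulative: 0.7021, 0.9149, 1


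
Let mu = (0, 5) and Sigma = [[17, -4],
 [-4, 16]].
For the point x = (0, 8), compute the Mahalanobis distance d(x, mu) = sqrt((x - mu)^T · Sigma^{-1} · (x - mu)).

Step 1 — centre the observation: (x - mu) = (0, 3).

Step 2 — invert Sigma. det(Sigma) = 17·16 - (-4)² = 256.
  Sigma^{-1} = (1/det) · [[d, -b], [-b, a]] = [[0.0625, 0.0156],
 [0.0156, 0.0664]].

Step 3 — form the quadratic (x - mu)^T · Sigma^{-1} · (x - mu):
  Sigma^{-1} · (x - mu) = (0.0469, 0.1992).
  (x - mu)^T · [Sigma^{-1} · (x - mu)] = (0)·(0.0469) + (3)·(0.1992) = 0.5977.

Step 4 — take square root: d = √(0.5977) ≈ 0.7731.

d(x, mu) = √(0.5977) ≈ 0.7731


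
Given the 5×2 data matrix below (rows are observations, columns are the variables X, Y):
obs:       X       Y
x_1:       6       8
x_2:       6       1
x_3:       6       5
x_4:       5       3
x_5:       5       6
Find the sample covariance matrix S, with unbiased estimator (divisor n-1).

Step 1 — column means:
  mean(X) = (6 + 6 + 6 + 5 + 5) / 5 = 28/5 = 5.6
  mean(Y) = (8 + 1 + 5 + 3 + 6) / 5 = 23/5 = 4.6

Step 2 — sample covariance S[i,j] = (1/(n-1)) · Σ_k (x_{k,i} - mean_i) · (x_{k,j} - mean_j), with n-1 = 4.
  S[X,X] = ((0.4)·(0.4) + (0.4)·(0.4) + (0.4)·(0.4) + (-0.6)·(-0.6) + (-0.6)·(-0.6)) / 4 = 1.2/4 = 0.3
  S[X,Y] = ((0.4)·(3.4) + (0.4)·(-3.6) + (0.4)·(0.4) + (-0.6)·(-1.6) + (-0.6)·(1.4)) / 4 = 0.2/4 = 0.05
  S[Y,Y] = ((3.4)·(3.4) + (-3.6)·(-3.6) + (0.4)·(0.4) + (-1.6)·(-1.6) + (1.4)·(1.4)) / 4 = 29.2/4 = 7.3

S is symmetric (S[j,i] = S[i,j]). Assembling:

S = [[0.3, 0.05],
 [0.05, 7.3]]


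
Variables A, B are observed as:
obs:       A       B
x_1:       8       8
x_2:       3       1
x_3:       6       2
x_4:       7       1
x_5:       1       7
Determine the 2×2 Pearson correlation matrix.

Step 1 — column means:
  mean(A) = (8 + 3 + 6 + 7 + 1) / 5 = 25/5 = 5
  mean(B) = (8 + 1 + 2 + 1 + 7) / 5 = 19/5 = 3.8

Step 2 — sample variances and covariances s[i,j] = (1/(n-1)) · Σ_k (x_{k,i} - mean_i) · (x_{k,j} - mean_j), with n-1 = 4:
  s[A,A] = ((3)·(3) + (-2)·(-2) + (1)·(1) + (2)·(2) + (-4)·(-4)) / 4 = 34/4 = 8.5
  s[A,B] = ((3)·(4.2) + (-2)·(-2.8) + (1)·(-1.8) + (2)·(-2.8) + (-4)·(3.2)) / 4 = -2/4 = -0.5
  s[B,B] = ((4.2)·(4.2) + (-2.8)·(-2.8) + (-1.8)·(-1.8) + (-2.8)·(-2.8) + (3.2)·(3.2)) / 4 = 46.8/4 = 11.7
  Sample standard deviations s_i = √(s[i,i]):
  s(A) = √(8.5) = 2.9155
  s(B) = √(11.7) = 3.4205

Step 3 — r_{ij} = s_{ij} / (s_i · s_j):
  r[A,A] = 1 (diagonal).
  r[A,B] = -0.5 / (2.9155 · 3.4205) = -0.5 / 9.9725 = -0.0501
  r[B,B] = 1 (diagonal).

R is symmetric with unit diagonal. Assembling:

R = [[1, -0.0501],
 [-0.0501, 1]]


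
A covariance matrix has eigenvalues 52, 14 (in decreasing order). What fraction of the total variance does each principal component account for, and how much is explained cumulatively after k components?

Step 1 — total variance = trace(Sigma) = Σ λ_i = 52 + 14 = 66.

Step 2 — fraction explained by component i = λ_i / Σ λ:
  PC1: 52/66 = 0.7879
  PC2: 14/66 = 0.2121

Step 3 — cumulative fraction after k components = (λ_1 + ... + λ_k) / Σ λ:
  k = 1: 52/66 = 0.7879
  k = 2: (52 + 14)/66 = 66/66 = 1

Summary (fraction, with percent):

explained: PC1 0.7879 (78.79%), PC2 0.2121 (21.21%);  cumulative: 0.7879, 1


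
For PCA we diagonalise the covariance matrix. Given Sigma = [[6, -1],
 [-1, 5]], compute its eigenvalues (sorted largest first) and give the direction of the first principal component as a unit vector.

Step 1 — characteristic polynomial of 2×2 Sigma:
  det(Sigma - λI) = λ² - trace · λ + det = 0.
  trace = 6 + 5 = 11, det = 6·5 - (-1)² = 29.
Step 2 — discriminant:
  Δ = trace² - 4·det = 121 - 116 = 5.
Step 3 — eigenvalues:
  λ = (trace ± √Δ)/2 = (11 ± 2.2361)/2,
  λ_1 = 6.618,  λ_2 = 4.382.

Step 4 — unit eigenvector for λ_1: solve (Sigma - λ_1 I)v = 0. First row:
  (6 - 6.618)·v_x + (-1)·v_y = 0, i.e. (-0.618)·v_x + (-1)·v_y = 0,
  so v ∝ (b, λ_1 - a) = (-1, 0.618); multiply by -1 so the first entry is positive: u = (1, -0.618).
  ||u|| = √((1)² + (-0.618)²) = √(1.382) ≈ 1.1756,
  v_1 = u/||u|| ≈ (0.8507, -0.5257) (||v_1|| = 1).

λ_1 = 6.618,  λ_2 = 4.382;  v_1 ≈ (0.8507, -0.5257)


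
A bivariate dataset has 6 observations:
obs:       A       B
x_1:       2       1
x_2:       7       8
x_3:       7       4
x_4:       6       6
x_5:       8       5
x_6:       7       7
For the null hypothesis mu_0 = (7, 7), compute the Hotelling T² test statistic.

Step 1 — sample mean vector:
  mean(A) = (2 + 7 + 7 + 6 + 8 + 7) / 6 = 37/6 = 6.1667
  mean(B) = (1 + 8 + 4 + 6 + 5 + 7) / 6 = 31/6 = 5.1667
  x̄ = (6.1667, 5.1667),  deviation x̄ - mu_0 = (6.1667, 5.1667) - (7, 7) = (-0.8333, -1.8333).

Step 2 — sample covariance matrix, S[i,j] = (1/(n-1)) · Σ_k (x_{k,i} - mean_i) · (x_{k,j} - mean_j), divisor n-1 = 5:
  S[A,A] = ((-4.1667)·(-4.1667) + (0.8333)·(0.8333) + (0.8333)·(0.8333) + (-0.1667)·(-0.1667) + (1.8333)·(1.8333) + (0.8333)·(0.8333)) / 5 = 22.8333/5 = 4.5667
  S[A,B] = ((-4.1667)·(-4.1667) + (0.8333)·(2.8333) + (0.8333)·(-1.1667) + (-0.1667)·(0.8333) + (1.8333)·(-0.1667) + (0.8333)·(1.8333)) / 5 = 19.8333/5 = 3.9667
  S[B,B] = ((-4.1667)·(-4.1667) + (2.8333)·(2.8333) + (-1.1667)·(-1.1667) + (0.8333)·(0.8333) + (-0.1667)·(-0.1667) + (1.8333)·(1.8333)) / 5 = 30.8333/5 = 6.1667
  S = [[4.5667, 3.9667],
 [3.9667, 6.1667]].

Step 3 — invert S. det(S) = 4.5667·6.1667 - (3.9667)² = 12.4267.
  S^{-1} = (1/det) · [[d, -b], [-b, a]] = [[0.4962, -0.3192],
 [-0.3192, 0.3675]].

Step 4 — quadratic form (x̄ - mu_0)^T · S^{-1} · (x̄ - mu_0):
  S^{-1} · (x̄ - mu_0) = (0.1717, -0.4077),
  (x̄ - mu_0)^T · [...] = (-0.8333)·(0.1717) + (-1.8333)·(-0.4077) = 0.6044.

Step 5 — scale by n: T² = 6 · 0.6044 = 3.6266.

T² ≈ 3.6266


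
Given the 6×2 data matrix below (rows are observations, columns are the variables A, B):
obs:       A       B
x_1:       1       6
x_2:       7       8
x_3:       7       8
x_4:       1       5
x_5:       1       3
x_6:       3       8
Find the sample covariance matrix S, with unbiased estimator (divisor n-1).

Step 1 — column means:
  mean(A) = (1 + 7 + 7 + 1 + 1 + 3) / 6 = 20/6 = 3.3333
  mean(B) = (6 + 8 + 8 + 5 + 3 + 8) / 6 = 38/6 = 6.3333

Step 2 — sample covariance S[i,j] = (1/(n-1)) · Σ_k (x_{k,i} - mean_i) · (x_{k,j} - mean_j), with n-1 = 5.
  S[A,A] = ((-2.3333)·(-2.3333) + (3.6667)·(3.6667) + (3.6667)·(3.6667) + (-2.3333)·(-2.3333) + (-2.3333)·(-2.3333) + (-0.3333)·(-0.3333)) / 5 = 43.3333/5 = 8.6667
  S[A,B] = ((-2.3333)·(-0.3333) + (3.6667)·(1.6667) + (3.6667)·(1.6667) + (-2.3333)·(-1.3333) + (-2.3333)·(-3.3333) + (-0.3333)·(1.6667)) / 5 = 23.3333/5 = 4.6667
  S[B,B] = ((-0.3333)·(-0.3333) + (1.6667)·(1.6667) + (1.6667)·(1.6667) + (-1.3333)·(-1.3333) + (-3.3333)·(-3.3333) + (1.6667)·(1.6667)) / 5 = 21.3333/5 = 4.2667

S is symmetric (S[j,i] = S[i,j]). Assembling:

S = [[8.6667, 4.6667],
 [4.6667, 4.2667]]


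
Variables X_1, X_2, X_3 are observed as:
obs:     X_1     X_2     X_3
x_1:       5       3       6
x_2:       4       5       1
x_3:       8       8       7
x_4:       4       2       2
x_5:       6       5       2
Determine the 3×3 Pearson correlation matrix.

Step 1 — column means:
  mean(X_1) = (5 + 4 + 8 + 4 + 6) / 5 = 27/5 = 5.4
  mean(X_2) = (3 + 5 + 8 + 2 + 5) / 5 = 23/5 = 4.6
  mean(X_3) = (6 + 1 + 7 + 2 + 2) / 5 = 18/5 = 3.6

Step 2 — sample variances and covariances s[i,j] = (1/(n-1)) · Σ_k (x_{k,i} - mean_i) · (x_{k,j} - mean_j), with n-1 = 4:
  s[X_1,X_1] = ((-0.4)·(-0.4) + (-1.4)·(-1.4) + (2.6)·(2.6) + (-1.4)·(-1.4) + (0.6)·(0.6)) / 4 = 11.2/4 = 2.8
  s[X_1,X_2] = ((-0.4)·(-1.6) + (-1.4)·(0.4) + (2.6)·(3.4) + (-1.4)·(-2.6) + (0.6)·(0.4)) / 4 = 12.8/4 = 3.2
  s[X_1,X_3] = ((-0.4)·(2.4) + (-1.4)·(-2.6) + (2.6)·(3.4) + (-1.4)·(-1.6) + (0.6)·(-1.6)) / 4 = 12.8/4 = 3.2
  s[X_2,X_2] = ((-1.6)·(-1.6) + (0.4)·(0.4) + (3.4)·(3.4) + (-2.6)·(-2.6) + (0.4)·(0.4)) / 4 = 21.2/4 = 5.3
  s[X_2,X_3] = ((-1.6)·(2.4) + (0.4)·(-2.6) + (3.4)·(3.4) + (-2.6)·(-1.6) + (0.4)·(-1.6)) / 4 = 10.2/4 = 2.55
  s[X_3,X_3] = ((2.4)·(2.4) + (-2.6)·(-2.6) + (3.4)·(3.4) + (-1.6)·(-1.6) + (-1.6)·(-1.6)) / 4 = 29.2/4 = 7.3
  Sample standard deviations s_i = √(s[i,i]):
  s(X_1) = √(2.8) = 1.6733
  s(X_2) = √(5.3) = 2.3022
  s(X_3) = √(7.3) = 2.7019

Step 3 — r_{ij} = s_{ij} / (s_i · s_j):
  r[X_1,X_1] = 1 (diagonal).
  r[X_1,X_2] = 3.2 / (1.6733 · 2.3022) = 3.2 / 3.8523 = 0.8307
  r[X_1,X_3] = 3.2 / (1.6733 · 2.7019) = 3.2 / 4.5211 = 0.7078
  r[X_2,X_2] = 1 (diagonal).
  r[X_2,X_3] = 2.55 / (2.3022 · 2.7019) = 2.55 / 6.2201 = 0.41
  r[X_3,X_3] = 1 (diagonal).

R is symmetric with unit diagonal. Assembling:

R = [[1, 0.8307, 0.7078],
 [0.8307, 1, 0.41],
 [0.7078, 0.41, 1]]


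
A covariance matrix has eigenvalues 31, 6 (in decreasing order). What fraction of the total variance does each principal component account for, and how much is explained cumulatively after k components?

Step 1 — total variance = trace(Sigma) = Σ λ_i = 31 + 6 = 37.

Step 2 — fraction explained by component i = λ_i / Σ λ:
  PC1: 31/37 = 0.8378
  PC2: 6/37 = 0.1622

Step 3 — cumulative fraction after k components = (λ_1 + ... + λ_k) / Σ λ:
  k = 1: 31/37 = 0.8378
  k = 2: (31 + 6)/37 = 37/37 = 1

Summary (fraction, with percent):

explained: PC1 0.8378 (83.78%), PC2 0.1622 (16.22%);  cumulative: 0.8378, 1


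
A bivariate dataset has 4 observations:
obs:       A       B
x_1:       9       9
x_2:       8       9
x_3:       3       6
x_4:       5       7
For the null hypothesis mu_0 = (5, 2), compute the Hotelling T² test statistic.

Step 1 — sample mean vector:
  mean(A) = (9 + 8 + 3 + 5) / 4 = 25/4 = 6.25
  mean(B) = (9 + 9 + 6 + 7) / 4 = 31/4 = 7.75
  x̄ = (6.25, 7.75),  deviation x̄ - mu_0 = (6.25, 7.75) - (5, 2) = (1.25, 5.75).

Step 2 — sample covariance matrix, S[i,j] = (1/(n-1)) · Σ_k (x_{k,i} - mean_i) · (x_{k,j} - mean_j), divisor n-1 = 3:
  S[A,A] = ((2.75)·(2.75) + (1.75)·(1.75) + (-3.25)·(-3.25) + (-1.25)·(-1.25)) / 3 = 22.75/3 = 7.5833
  S[A,B] = ((2.75)·(1.25) + (1.75)·(1.25) + (-3.25)·(-1.75) + (-1.25)·(-0.75)) / 3 = 12.25/3 = 4.0833
  S[B,B] = ((1.25)·(1.25) + (1.25)·(1.25) + (-1.75)·(-1.75) + (-0.75)·(-0.75)) / 3 = 6.75/3 = 2.25
  S = [[7.5833, 4.0833],
 [4.0833, 2.25]].

Step 3 — invert S. det(S) = 7.5833·2.25 - (4.0833)² = 0.3889.
  S^{-1} = (1/det) · [[d, -b], [-b, a]] = [[5.7857, -10.5],
 [-10.5, 19.5]].

Step 4 — quadratic form (x̄ - mu_0)^T · S^{-1} · (x̄ - mu_0):
  S^{-1} · (x̄ - mu_0) = (-53.1429, 99),
  (x̄ - mu_0)^T · [...] = (1.25)·(-53.1429) + (5.75)·(99) = 502.8214.

Step 5 — scale by n: T² = 4 · 502.8214 = 2011.2857.

T² ≈ 2011.2857


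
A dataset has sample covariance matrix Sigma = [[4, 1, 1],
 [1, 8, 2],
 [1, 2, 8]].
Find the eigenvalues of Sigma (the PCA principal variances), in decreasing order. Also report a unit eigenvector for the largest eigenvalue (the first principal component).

Step 1 — characteristic polynomial p(λ) = det(λI - Sigma) = λ³ - tr·λ² + c_1·λ - det, where tr = trace, c_1 = sum of the principal 2×2 minors, det = det(Sigma):
  tr = 4 + 8 + 8 = 20,
  c_1 = (4·8 - (1)²) + (4·8 - (1)²) + (8·8 - (2)²) = 31 + 31 + 60 = 122,
  det = 4·(8·8 - (2)²) - (1)·((1)·8 - (2)·(1)) + (1)·((1)·(2) - 8·(1)) = 4·(60) - (1)·(6) + (1)·(-6) = 228.
  So p(λ) = λ³ - 20λ² + 122λ - 228.
Step 2 — look for an integer root (rational root theorem: any rational root is an integer divisor of 228). Testing λ = 6:
  p(6) = 216 - 720 + 732 - 228 = 0  ✓
  Dividing out (λ - 6): p(λ) = (λ - 6)(λ² - 14λ + 38).
Step 3 — remaining eigenvalues from the quadratic λ² - 14λ + 38 = 0:
  Δ = 14² - 4·38 = 196 - 152 = 44,  λ = (14 ± √44)/2 = (14 ± 6.6332)/2 ≈ 10.3166 or 3.6834.
  Sorted: λ_1 = 10.3166,  λ_2 = 6,  λ_3 = 3.6834  (check: sum = 20 = tr ✓).

Step 4 — unit eigenvector for λ_1 ≈ 10.3166: v spans the null space of (Sigma - λ_1 I), whose rows are
  r_1 = (-6.3166, 1, 1),  r_2 = (1, -2.3166, 2),  r_3 = (1, 2, -2.3166).
  v is orthogonal to every row, so take v ∝ r_1 × r_2 = ((1)·(2) - (1)·(-2.3166), (1)·(1) - (-6.3166)·(2), (-6.3166)·(-2.3166) - (1)·(1)) ≈ (4.3166, 13.6332, 13.6332).
  Let u = (4.3166, 13.6332, 13.6332).
  ||u|| = √((4.3166)² + (13.6332)² + (13.6332)²) = √(390.3642) ≈ 19.7576,  v_1 = u/||u|| ≈ (0.2185, 0.69, 0.69) (||v_1|| = 1).

λ_1 = 10.3166,  λ_2 = 6,  λ_3 = 3.6834;  v_1 ≈ (0.2185, 0.69, 0.69)


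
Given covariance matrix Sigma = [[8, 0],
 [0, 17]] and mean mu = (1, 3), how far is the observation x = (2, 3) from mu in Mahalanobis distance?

Step 1 — centre the observation: (x - mu) = (1, 0).

Step 2 — invert Sigma. det(Sigma) = 8·17 - (0)² = 136.
  Sigma^{-1} = (1/det) · [[d, -b], [-b, a]] = [[0.125, 0],
 [0, 0.0588]].

Step 3 — form the quadratic (x - mu)^T · Sigma^{-1} · (x - mu):
  Sigma^{-1} · (x - mu) = (0.125, 0).
  (x - mu)^T · [Sigma^{-1} · (x - mu)] = (1)·(0.125) + (0)·(0) = 0.125.

Step 4 — take square root: d = √(0.125) ≈ 0.3536.

d(x, mu) = √(0.125) ≈ 0.3536


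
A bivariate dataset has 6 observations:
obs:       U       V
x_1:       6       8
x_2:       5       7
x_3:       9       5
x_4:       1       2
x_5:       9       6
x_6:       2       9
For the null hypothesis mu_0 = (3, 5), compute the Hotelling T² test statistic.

Step 1 — sample mean vector:
  mean(U) = (6 + 5 + 9 + 1 + 9 + 2) / 6 = 32/6 = 5.3333
  mean(V) = (8 + 7 + 5 + 2 + 6 + 9) / 6 = 37/6 = 6.1667
  x̄ = (5.3333, 6.1667),  deviation x̄ - mu_0 = (5.3333, 6.1667) - (3, 5) = (2.3333, 1.1667).

Step 2 — sample covariance matrix, S[i,j] = (1/(n-1)) · Σ_k (x_{k,i} - mean_i) · (x_{k,j} - mean_j), divisor n-1 = 5:
  S[U,U] = ((0.6667)·(0.6667) + (-0.3333)·(-0.3333) + (3.6667)·(3.6667) + (-4.3333)·(-4.3333) + (3.6667)·(3.6667) + (-3.3333)·(-3.3333)) / 5 = 57.3333/5 = 11.4667
  S[U,V] = ((0.6667)·(1.8333) + (-0.3333)·(0.8333) + (3.6667)·(-1.1667) + (-4.3333)·(-4.1667) + (3.6667)·(-0.1667) + (-3.3333)·(2.8333)) / 5 = 4.6667/5 = 0.9333
  S[V,V] = ((1.8333)·(1.8333) + (0.8333)·(0.8333) + (-1.1667)·(-1.1667) + (-4.1667)·(-4.1667) + (-0.1667)·(-0.1667) + (2.8333)·(2.8333)) / 5 = 30.8333/5 = 6.1667
  S = [[11.4667, 0.9333],
 [0.9333, 6.1667]].

Step 3 — invert S. det(S) = 11.4667·6.1667 - (0.9333)² = 69.84.
  S^{-1} = (1/det) · [[d, -b], [-b, a]] = [[0.0883, -0.0134],
 [-0.0134, 0.1642]].

Step 4 — quadratic form (x̄ - mu_0)^T · S^{-1} · (x̄ - mu_0):
  S^{-1} · (x̄ - mu_0) = (0.1904, 0.1604),
  (x̄ - mu_0)^T · [...] = (2.3333)·(0.1904) + (1.1667)·(0.1604) = 0.6314.

Step 5 — scale by n: T² = 6 · 0.6314 = 3.7887.

T² ≈ 3.7887


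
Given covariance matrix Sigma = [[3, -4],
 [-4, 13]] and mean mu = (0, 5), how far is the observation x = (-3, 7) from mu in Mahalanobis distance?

Step 1 — centre the observation: (x - mu) = (-3, 2).

Step 2 — invert Sigma. det(Sigma) = 3·13 - (-4)² = 23.
  Sigma^{-1} = (1/det) · [[d, -b], [-b, a]] = [[0.5652, 0.1739],
 [0.1739, 0.1304]].

Step 3 — form the quadratic (x - mu)^T · Sigma^{-1} · (x - mu):
  Sigma^{-1} · (x - mu) = (-1.3478, -0.2609).
  (x - mu)^T · [Sigma^{-1} · (x - mu)] = (-3)·(-1.3478) + (2)·(-0.2609) = 3.5217.

Step 4 — take square root: d = √(3.5217) ≈ 1.8766.

d(x, mu) = √(3.5217) ≈ 1.8766


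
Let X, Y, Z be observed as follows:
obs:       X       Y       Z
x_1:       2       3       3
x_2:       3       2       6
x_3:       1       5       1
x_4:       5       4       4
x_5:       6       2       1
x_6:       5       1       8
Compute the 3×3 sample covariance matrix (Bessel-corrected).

Step 1 — column means:
  mean(X) = (2 + 3 + 1 + 5 + 6 + 5) / 6 = 22/6 = 3.6667
  mean(Y) = (3 + 2 + 5 + 4 + 2 + 1) / 6 = 17/6 = 2.8333
  mean(Z) = (3 + 6 + 1 + 4 + 1 + 8) / 6 = 23/6 = 3.8333

Step 2 — sample covariance S[i,j] = (1/(n-1)) · Σ_k (x_{k,i} - mean_i) · (x_{k,j} - mean_j), with n-1 = 5.
  S[X,X] = ((-1.6667)·(-1.6667) + (-0.6667)·(-0.6667) + (-2.6667)·(-2.6667) + (1.3333)·(1.3333) + (2.3333)·(2.3333) + (1.3333)·(1.3333)) / 5 = 19.3333/5 = 3.8667
  S[X,Y] = ((-1.6667)·(0.1667) + (-0.6667)·(-0.8333) + (-2.6667)·(2.1667) + (1.3333)·(1.1667) + (2.3333)·(-0.8333) + (1.3333)·(-1.8333)) / 5 = -8.3333/5 = -1.6667
  S[X,Z] = ((-1.6667)·(-0.8333) + (-0.6667)·(2.1667) + (-2.6667)·(-2.8333) + (1.3333)·(0.1667) + (2.3333)·(-2.8333) + (1.3333)·(4.1667)) / 5 = 6.6667/5 = 1.3333
  S[Y,Y] = ((0.1667)·(0.1667) + (-0.8333)·(-0.8333) + (2.1667)·(2.1667) + (1.1667)·(1.1667) + (-0.8333)·(-0.8333) + (-1.8333)·(-1.8333)) / 5 = 10.8333/5 = 2.1667
  S[Y,Z] = ((0.1667)·(-0.8333) + (-0.8333)·(2.1667) + (2.1667)·(-2.8333) + (1.1667)·(0.1667) + (-0.8333)·(-2.8333) + (-1.8333)·(4.1667)) / 5 = -13.1667/5 = -2.6333
  S[Z,Z] = ((-0.8333)·(-0.8333) + (2.1667)·(2.1667) + (-2.8333)·(-2.8333) + (0.1667)·(0.1667) + (-2.8333)·(-2.8333) + (4.1667)·(4.1667)) / 5 = 38.8333/5 = 7.7667

S is symmetric (S[j,i] = S[i,j]). Assembling:

S = [[3.8667, -1.6667, 1.3333],
 [-1.6667, 2.1667, -2.6333],
 [1.3333, -2.6333, 7.7667]]


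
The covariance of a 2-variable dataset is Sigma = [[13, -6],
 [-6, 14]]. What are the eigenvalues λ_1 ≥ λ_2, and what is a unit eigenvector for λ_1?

Step 1 — characteristic polynomial of 2×2 Sigma:
  det(Sigma - λI) = λ² - trace · λ + det = 0.
  trace = 13 + 14 = 27, det = 13·14 - (-6)² = 146.
Step 2 — discriminant:
  Δ = trace² - 4·det = 729 - 584 = 145.
Step 3 — eigenvalues:
  λ = (trace ± √Δ)/2 = (27 ± 12.0416)/2,
  λ_1 = 19.5208,  λ_2 = 7.4792.

Step 4 — unit eigenvector for λ_1: solve (Sigma - λ_1 I)v = 0. First row:
  (13 - 19.5208)·v_x + (-6)·v_y = 0, i.e. (-6.5208)·v_x + (-6)·v_y = 0,
  so v ∝ (b, λ_1 - a) = (-6, 6.5208); multiply by -1 so the first entry is positive: u = (6, -6.5208).
  ||u|| = √((6)² + (-6.5208)²) = √(78.5208) ≈ 8.8612,
  v_1 = u/||u|| ≈ (0.6771, -0.7359) (||v_1|| = 1).

λ_1 = 19.5208,  λ_2 = 7.4792;  v_1 ≈ (0.6771, -0.7359)
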